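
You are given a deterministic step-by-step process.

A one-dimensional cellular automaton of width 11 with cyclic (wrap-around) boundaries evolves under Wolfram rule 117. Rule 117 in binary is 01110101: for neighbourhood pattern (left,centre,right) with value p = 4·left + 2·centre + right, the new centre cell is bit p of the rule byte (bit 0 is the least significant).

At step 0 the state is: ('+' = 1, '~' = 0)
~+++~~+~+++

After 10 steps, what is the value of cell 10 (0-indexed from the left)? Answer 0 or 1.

[0] ~+++~~+~+++
[1] +~~++~++~~+
[2] ++~~++~++~~
[3] ~++~~++~++~
[4] ~~++~~++~++
[5] +~~++~~++~+
[6] ++~~++~~++~
[7] ~++~~++~~++
[8] +~++~~++~~+
[9] ++~++~~++~~
[10] ~++~++~~++~

0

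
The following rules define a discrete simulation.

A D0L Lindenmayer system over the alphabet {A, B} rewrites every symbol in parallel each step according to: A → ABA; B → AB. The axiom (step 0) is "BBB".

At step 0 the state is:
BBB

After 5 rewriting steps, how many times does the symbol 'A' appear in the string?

gen 0: BBB
gen 1: ABABAB
gen 2: ABAABABAABABAAB
gen 3: ABAABABAABAABABAABABAABAABABAABABAABAAB
gen 4: ABAABABAABAABABAABABAABAABABAABAABABAABABAABAABABAABABAABAABABAABAABABAABABAABAABABAABABAABAABABAABAAB
gen 5: ABAABABAABAABABAABABAABAABABAABAABABAABABAABAABABAABABAABA…AABABAABABAABAABABAABABAABAABABAABAABABAABABAABAABABAABAAB  (len 267)

165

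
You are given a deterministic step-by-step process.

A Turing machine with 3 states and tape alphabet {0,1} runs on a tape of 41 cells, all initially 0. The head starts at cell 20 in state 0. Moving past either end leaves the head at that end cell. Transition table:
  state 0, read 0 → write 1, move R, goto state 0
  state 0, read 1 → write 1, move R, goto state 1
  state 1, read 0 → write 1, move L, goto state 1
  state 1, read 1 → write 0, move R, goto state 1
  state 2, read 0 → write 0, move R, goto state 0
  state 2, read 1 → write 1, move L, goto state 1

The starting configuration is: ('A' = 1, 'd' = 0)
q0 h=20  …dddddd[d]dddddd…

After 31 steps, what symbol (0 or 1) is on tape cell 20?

1

t=0: q0 h=20  …dddddd[d]dddddd…
t=1: q0 h=21  …dddddA[d]dddddd…
t=2: q0 h=22  …ddddAA[d]dddddd…
t=3: q0 h=23  …dddAAA[d]dddddd…
t=4: q0 h=24  …ddAAAA[d]dddddd…
t=5: q0 h=25  …dAAAAA[d]dddddd…
t=6: q0 h=26  …AAAAAA[d]dddddd…
t=7: q0 h=27  …AAAAAA[d]dddddd…
t=8: q0 h=28  …AAAAAA[d]dddddd…
t=9: q0 h=29  …AAAAAA[d]dddddd…
t=10: q0 h=30  …AAAAAA[d]dddddd…
t=11: q0 h=31  …AAAAAA[d]dddddd…
t=12: q0 h=32  …AAAAAA[d]dddddd…
t=13: q0 h=33  …AAAAAA[d]dddddd…
t=14: q0 h=34  …AAAAAA[d]dddddd|
t=15: q0 h=35  …AAAAAA[d]ddddd|
t=16: q0 h=36  …AAAAAA[d]dddd|
t=17: q0 h=37  …AAAAAA[d]ddd|
t=18: q0 h=38  …AAAAAA[d]dd|
t=19: q0 h=39  …AAAAAA[d]d|
t=20: q0 h=40  …AAAAAA[d]|
t=21: q0 h=40  …AAAAAA[A]|
t=22: q1 h=40  …AAAAAA[A]|
t=23: q1 h=40  …AAAAAA[d]|
t=24: q1 h=39  …AAAAAA[A]A|
t=25: q1 h=40  …AAAAAd[A]|
t=26: q1 h=40  …AAAAAd[d]|
t=27: q1 h=39  …AAAAAA[d]A|
t=28: q1 h=38  …AAAAAA[A]AA|
t=29: q1 h=39  …AAAAAd[A]A|
t=30: q1 h=40  …AAAAdd[A]|
t=31: q1 h=40  …AAAAdd[d]|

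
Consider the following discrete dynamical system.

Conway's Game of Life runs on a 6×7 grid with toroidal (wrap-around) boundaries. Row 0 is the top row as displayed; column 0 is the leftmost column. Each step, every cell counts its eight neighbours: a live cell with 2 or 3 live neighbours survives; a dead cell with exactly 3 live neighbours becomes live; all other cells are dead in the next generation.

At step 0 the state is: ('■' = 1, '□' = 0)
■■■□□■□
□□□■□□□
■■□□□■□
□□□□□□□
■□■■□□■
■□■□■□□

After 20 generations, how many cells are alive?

t=0: ■■■□□■□
□□□■□□□
■■□□□■□
□□□□□□□
■□■■□□■
■□■□■□□
t=1: ■□■□■□■
□□□□■□□
□□□□□□□
□□■□□□□
■□■■□□■
□□□□■■□
t=2: □□□□■□■
□□□■□■□
□□□□□□□
□■■■□□□
□■■■■■■
□□■□■□□
t=3: □□□□■□□
□□□□■■□
□□□■■□□
■■□□□■□
■□□□□■□
■■■□□□■
t=4: ■■□■■□■
□□□□□■□
□□□■□□■
■■□□□■□
□□■□□■□
■■□□□■■
t=5: □■■□■□□
□□■■□■□
■□□□■■■
■■■□■■□
□□■□■■□
□□□■□□□
t=6: □■□□■□□
■□■□□□□
■□□□□□□
■□■□□□□
□□■□□■■
□■□□□■□
t=7: ■■■□□□□
■□□□□□□
■□□□□□■
■□□□□□□
■□■□□■■
■■■□■■■
t=8: □□■■□■□
□□□□□□□
■■□□□□■
□□□□□■□
□□■■■□□
□□□□■□□
t=9: □□□■■□□
■■■□□□■
■□□□□□■
■■■■■■■
□□□■■■□
□□□□□■□
t=10: ■■■■■■■
□■■■□■■
□□□□■□□
□■■□□□□
■■□□□□□
□□□□□■□
t=11: □□□□□□□
□□□□□□□
■□□□■■□
■■■□□□□
■■■□□□□
□□□■□■□
t=12: □□□□□□□
□□□□□□□
■□□□□□■
□□■■□□□
■□□■□□■
□■■□□□□
t=13: □□□□□□□
□□□□□□□
□□□□□□□
□■■■□□□
■□□■□□□
■■■□□□□
t=14: □■□□□□□
□□□□□□□
□□■□□□□
□■■■□□□
■□□■□□□
■■■□□□□
t=15: ■■■□□□□
□□□□□□□
□■■■□□□
□■□■□□□
■□□■□□□
■□■□□□□
t=16: ■□■□□□□
■□□■□□□
□■□■□□□
■■□■■□□
■□□■□□□
■□■■□□■
t=17: ■□■□□□□
■□□■□□□
□■□■□□□
■■□■■□□
□□□□□□□
■□■■□□■
t=18: ■□■□□□□
■□□■□□□
□■□■□□□
■■□■■□□
□□□□■□■
■□■■□□■
t=19: ■□■□□□□
■□□■□□□
□■□■□□□
■■□■■■□
□□□□■□■
■□■■□■■
t=20: ■□■□■□□
■□□■□□□
□■□■□□■
■■□■□■■
□□□□□□□
■□■■■■□

18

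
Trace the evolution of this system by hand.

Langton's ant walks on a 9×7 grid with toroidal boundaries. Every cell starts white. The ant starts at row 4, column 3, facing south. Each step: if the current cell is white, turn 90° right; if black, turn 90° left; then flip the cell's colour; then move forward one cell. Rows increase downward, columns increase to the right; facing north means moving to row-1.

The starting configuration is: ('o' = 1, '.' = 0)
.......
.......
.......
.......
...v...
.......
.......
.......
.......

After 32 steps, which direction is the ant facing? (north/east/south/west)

north

step 0: .......
.......
.......
.......
...v...
.......
.......
.......
.......
step 1: .......
.......
.......
.......
..<o...
.......
.......
.......
.......
step 2: .......
.......
.......
..^....
..oo...
.......
.......
.......
.......
step 3: .......
.......
.......
..o>...
..oo...
.......
.......
.......
.......
step 4: .......
.......
.......
..oo...
..ov...
.......
.......
.......
.......
step 5: .......
.......
.......
..oo...
..o.>..
.......
.......
.......
.......
step 6: .......
.......
.......
..oo...
..o.o..
....v..
.......
.......
.......
step 7: .......
.......
.......
..oo...
..o.o..
...<o..
.......
.......
.......
step 8: .......
.......
.......
..oo...
..o^o..
...oo..
.......
.......
.......
step 9: .......
.......
.......
..oo...
..oo>..
...oo..
.......
.......
.......
step 10: .......
.......
.......
..oo^..
..oo...
...oo..
.......
.......
.......
step 11: .......
.......
.......
..ooo>.
..oo...
...oo..
.......
.......
.......
step 12: .......
.......
.......
..oooo.
..oo.v.
...oo..
.......
.......
.......
step 13: .......
.......
.......
..oooo.
..oo<o.
...oo..
.......
.......
.......
step 14: .......
.......
.......
..oo^o.
..oooo.
...oo..
.......
.......
.......
step 15: .......
.......
.......
..o<.o.
..oooo.
...oo..
.......
.......
.......
step 16: .......
.......
.......
..o..o.
..ovoo.
...oo..
.......
.......
.......
step 17: .......
.......
.......
..o..o.
..o.>o.
...oo..
.......
.......
.......
step 18: .......
.......
.......
..o.^o.
..o..o.
...oo..
.......
.......
.......
step 19: .......
.......
.......
..o.o>.
..o..o.
...oo..
.......
.......
.......
step 20: .......
.......
.....^.
..o.o..
..o..o.
...oo..
.......
.......
.......
step 21: .......
.......
.....o>
..o.o..
..o..o.
...oo..
.......
.......
.......
step 22: .......
.......
.....oo
..o.o.v
..o..o.
...oo..
.......
.......
.......
step 23: .......
.......
.....oo
..o.o<o
..o..o.
...oo..
.......
.......
.......
step 24: .......
.......
.....^o
..o.ooo
..o..o.
...oo..
.......
.......
.......
step 25: .......
.......
....<.o
..o.ooo
..o..o.
...oo..
.......
.......
.......
step 26: .......
....^..
....o.o
..o.ooo
..o..o.
...oo..
.......
.......
.......
step 27: .......
....o>.
....o.o
..o.ooo
..o..o.
...oo..
.......
.......
.......
step 28: .......
....oo.
....ovo
..o.ooo
..o..o.
...oo..
.......
.......
.......
step 29: .......
....oo.
....<oo
..o.ooo
..o..o.
...oo..
.......
.......
.......
step 30: .......
....oo.
.....oo
..o.voo
..o..o.
...oo..
.......
.......
.......
step 31: .......
....oo.
.....oo
..o..>o
..o..o.
...oo..
.......
.......
.......
step 32: .......
....oo.
.....^o
..o...o
..o..o.
...oo..
.......
.......
.......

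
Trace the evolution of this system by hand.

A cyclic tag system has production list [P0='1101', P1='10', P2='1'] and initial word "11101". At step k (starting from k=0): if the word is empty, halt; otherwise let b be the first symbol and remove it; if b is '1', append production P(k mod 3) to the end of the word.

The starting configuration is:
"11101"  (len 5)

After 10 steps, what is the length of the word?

14

k=0  "11101"  (len 5)
k=1  "11011101"  (len 8)
k=2  "101110110"  (len 9)
k=3  "011101101"  (len 9)
k=4  "11101101"  (len 8)
k=5  "110110110"  (len 9)
k=6  "101101101"  (len 9)
k=7  "011011011101"  (len 12)
k=8  "11011011101"  (len 11)
k=9  "10110111011"  (len 11)
k=10  "01101110111101"  (len 14)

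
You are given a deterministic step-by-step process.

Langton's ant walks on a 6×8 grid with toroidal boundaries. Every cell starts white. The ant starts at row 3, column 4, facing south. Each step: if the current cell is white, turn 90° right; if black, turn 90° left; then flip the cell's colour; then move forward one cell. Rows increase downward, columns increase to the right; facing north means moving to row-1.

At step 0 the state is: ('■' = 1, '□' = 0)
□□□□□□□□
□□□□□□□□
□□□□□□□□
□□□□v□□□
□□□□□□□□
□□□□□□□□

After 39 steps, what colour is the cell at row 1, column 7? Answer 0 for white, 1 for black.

t=0: □□□□□□□□
□□□□□□□□
□□□□□□□□
□□□□v□□□
□□□□□□□□
□□□□□□□□
t=1: □□□□□□□□
□□□□□□□□
□□□□□□□□
□□□<■□□□
□□□□□□□□
□□□□□□□□
t=2: □□□□□□□□
□□□□□□□□
□□□^□□□□
□□□■■□□□
□□□□□□□□
□□□□□□□□
t=3: □□□□□□□□
□□□□□□□□
□□□■>□□□
□□□■■□□□
□□□□□□□□
□□□□□□□□
t=4: □□□□□□□□
□□□□□□□□
□□□■■□□□
□□□■v□□□
□□□□□□□□
□□□□□□□□
t=5: □□□□□□□□
□□□□□□□□
□□□■■□□□
□□□■□>□□
□□□□□□□□
□□□□□□□□
t=6: □□□□□□□□
□□□□□□□□
□□□■■□□□
□□□■□■□□
□□□□□v□□
□□□□□□□□
t=7: □□□□□□□□
□□□□□□□□
□□□■■□□□
□□□■□■□□
□□□□<■□□
□□□□□□□□
t=8: □□□□□□□□
□□□□□□□□
□□□■■□□□
□□□■^■□□
□□□□■■□□
□□□□□□□□
t=9: □□□□□□□□
□□□□□□□□
□□□■■□□□
□□□■■>□□
□□□□■■□□
□□□□□□□□
t=10: □□□□□□□□
□□□□□□□□
□□□■■^□□
□□□■■□□□
□□□□■■□□
□□□□□□□□
t=11: □□□□□□□□
□□□□□□□□
□□□■■■>□
□□□■■□□□
□□□□■■□□
□□□□□□□□
t=12: □□□□□□□□
□□□□□□□□
□□□■■■■□
□□□■■□v□
□□□□■■□□
□□□□□□□□
t=13: □□□□□□□□
□□□□□□□□
□□□■■■■□
□□□■■<■□
□□□□■■□□
□□□□□□□□
t=14: □□□□□□□□
□□□□□□□□
□□□■■^■□
□□□■■■■□
□□□□■■□□
□□□□□□□□
t=15: □□□□□□□□
□□□□□□□□
□□□■<□■□
□□□■■■■□
□□□□■■□□
□□□□□□□□
t=16: □□□□□□□□
□□□□□□□□
□□□■□□■□
□□□■v■■□
□□□□■■□□
□□□□□□□□
t=17: □□□□□□□□
□□□□□□□□
□□□■□□■□
□□□■□>■□
□□□□■■□□
□□□□□□□□
t=18: □□□□□□□□
□□□□□□□□
□□□■□^■□
□□□■□□■□
□□□□■■□□
□□□□□□□□
t=19: □□□□□□□□
□□□□□□□□
□□□■□■>□
□□□■□□■□
□□□□■■□□
□□□□□□□□
t=20: □□□□□□□□
□□□□□□^□
□□□■□■□□
□□□■□□■□
□□□□■■□□
□□□□□□□□
t=21: □□□□□□□□
□□□□□□■>
□□□■□■□□
□□□■□□■□
□□□□■■□□
□□□□□□□□
t=22: □□□□□□□□
□□□□□□■■
□□□■□■□v
□□□■□□■□
□□□□■■□□
□□□□□□□□
t=23: □□□□□□□□
□□□□□□■■
□□□■□■<■
□□□■□□■□
□□□□■■□□
□□□□□□□□
t=24: □□□□□□□□
□□□□□□^■
□□□■□■■■
□□□■□□■□
□□□□■■□□
□□□□□□□□
t=25: □□□□□□□□
□□□□□<□■
□□□■□■■■
□□□■□□■□
□□□□■■□□
□□□□□□□□
t=26: □□□□□^□□
□□□□□■□■
□□□■□■■■
□□□■□□■□
□□□□■■□□
□□□□□□□□
t=27: □□□□□■>□
□□□□□■□■
□□□■□■■■
□□□■□□■□
□□□□■■□□
□□□□□□□□
t=28: □□□□□■■□
□□□□□■v■
□□□■□■■■
□□□■□□■□
□□□□■■□□
□□□□□□□□
t=29: □□□□□■■□
□□□□□<■■
□□□■□■■■
□□□■□□■□
□□□□■■□□
□□□□□□□□
t=30: □□□□□■■□
□□□□□□■■
□□□■□v■■
□□□■□□■□
□□□□■■□□
□□□□□□□□
t=31: □□□□□■■□
□□□□□□■■
□□□■□□>■
□□□■□□■□
□□□□■■□□
□□□□□□□□
t=32: □□□□□■■□
□□□□□□^■
□□□■□□□■
□□□■□□■□
□□□□■■□□
□□□□□□□□
t=33: □□□□□■■□
□□□□□<□■
□□□■□□□■
□□□■□□■□
□□□□■■□□
□□□□□□□□
t=34: □□□□□^■□
□□□□□■□■
□□□■□□□■
□□□■□□■□
□□□□■■□□
□□□□□□□□
t=35: □□□□<□■□
□□□□□■□■
□□□■□□□■
□□□■□□■□
□□□□■■□□
□□□□□□□□
t=36: □□□□■□■□
□□□□□■□■
□□□■□□□■
□□□■□□■□
□□□□■■□□
□□□□^□□□
t=37: □□□□■□■□
□□□□□■□■
□□□■□□□■
□□□■□□■□
□□□□■■□□
□□□□■>□□
t=38: □□□□■v■□
□□□□□■□■
□□□■□□□■
□□□■□□■□
□□□□■■□□
□□□□■■□□
t=39: □□□□<■■□
□□□□□■□■
□□□■□□□■
□□□■□□■□
□□□□■■□□
□□□□■■□□

1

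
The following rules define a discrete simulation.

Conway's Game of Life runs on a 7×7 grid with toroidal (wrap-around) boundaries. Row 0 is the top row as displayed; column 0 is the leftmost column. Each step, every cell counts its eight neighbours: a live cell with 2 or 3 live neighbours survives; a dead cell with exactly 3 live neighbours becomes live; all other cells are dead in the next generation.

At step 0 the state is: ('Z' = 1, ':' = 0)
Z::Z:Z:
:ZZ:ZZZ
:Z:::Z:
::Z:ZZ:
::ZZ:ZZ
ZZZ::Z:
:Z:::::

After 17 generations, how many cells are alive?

16

k=0  Z::Z:Z:
:ZZ:ZZZ
:Z:::Z:
::Z:ZZ:
::ZZ:ZZ
ZZZ::Z:
:Z:::::
k=1  Z::Z:Z:
:ZZZ:::
ZZ:::::
:ZZ::::
Z::::::
Z::ZZZ:
::::Z::
k=2  :Z:Z:::
:::ZZ:Z
Z::Z:::
::Z::::
Z:ZZZ:Z
:::ZZZZ
:::::::
k=3  ::ZZZ::
Z::ZZ::
::ZZZ::
Z:Z:Z:Z
ZZZ:::Z
Z:Z:::Z
::ZZ:Z:
k=4  :Z:::Z:
:Z:::Z:
Z:Z:::Z
::::Z:Z
::Z::::
:::::Z:
:::::ZZ
k=5  Z:::ZZ:
:ZZ::Z:
ZZ::::Z
ZZ:Z:ZZ
:::::Z:
:::::ZZ
::::ZZZ
k=6  ZZ:Z:::
::Z:ZZ:
::::Z::
:ZZ:ZZ:
:::::::
:::::::
Z::::::
k=7  ZZZZZ:Z
:ZZ:ZZ:
:ZZ::::
:::ZZZ:
:::::::
:::::::
ZZ:::::
k=8  ::::Z:Z
::::ZZZ
:Z:::::
::ZZZ::
::::Z::
:::::::
:::Z::Z
k=9  Z::ZZ:Z
Z:::Z:Z
::Z::::
::ZZZ::
::::Z::
:::::::
:::::Z:
k=10  Z::ZZ::
ZZ::Z:Z
:ZZ:ZZ:
::Z:Z::
::::Z::
:::::::
::::ZZZ
k=11  :Z:Z:::
::::::Z
::Z:Z:Z
:ZZ:Z::
:::Z:::
::::Z::
:::ZZZZ
k=12  Z:ZZ::Z
Z:ZZ:Z:
ZZZ::::
:ZZ:ZZ:
::ZZZ::
:::::::
::ZZ:Z:
k=13  Z::::Z:
::::Z::
Z::::Z:
Z:::ZZ:
:ZZ:ZZ:
:::::::
:ZZZZ:Z
k=14  ZZZ::ZZ
::::ZZ:
:::::Z:
Z::Z:::
:Z:ZZZZ
Z::::::
ZZZZZZZ
k=15  :::::::
ZZ::Z::
:::::ZZ
Z:ZZ:::
:ZZZZZZ
:::::::
:::ZZ::
k=16  :::ZZ::
Z::::ZZ
::ZZZZZ
Z::::::
ZZ::ZZZ
:::::::
:::::::
k=17  ::::ZZZ
Z:Z::::
:Z:ZZ::
::Z::::
ZZ:::ZZ
Z::::ZZ
:::::::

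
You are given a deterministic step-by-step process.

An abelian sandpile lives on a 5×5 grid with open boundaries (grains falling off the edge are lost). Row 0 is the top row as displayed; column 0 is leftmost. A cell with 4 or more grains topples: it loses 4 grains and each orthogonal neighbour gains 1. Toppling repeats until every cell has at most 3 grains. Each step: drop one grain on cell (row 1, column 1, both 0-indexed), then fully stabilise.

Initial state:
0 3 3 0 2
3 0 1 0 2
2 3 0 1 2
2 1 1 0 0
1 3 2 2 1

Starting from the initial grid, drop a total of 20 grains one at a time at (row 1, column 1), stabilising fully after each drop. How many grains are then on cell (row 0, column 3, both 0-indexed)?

2

step 0: 0 3 3 0 2
3 0 1 0 2
2 3 0 1 2
2 1 1 0 0
1 3 2 2 1
step 1: 0 3 3 0 2
3 1 1 0 2
2 3 0 1 2
2 1 1 0 0
1 3 2 2 1
step 2: 0 3 3 0 2
3 2 1 0 2
2 3 0 1 2
2 1 1 0 0
1 3 2 2 1
step 3: 0 3 3 0 2
3 3 1 0 2
2 3 0 1 2
2 1 1 0 0
1 3 2 2 1
step 4: 2 1 0 1 2
1 3 3 0 2
0 1 1 1 2
3 2 1 0 0
1 3 2 2 1
step 5: 2 2 1 1 2
2 1 0 1 2
0 2 2 1 2
3 2 1 0 0
1 3 2 2 1
step 6: 2 2 1 1 2
2 2 0 1 2
0 2 2 1 2
3 2 1 0 0
1 3 2 2 1
step 7: 2 2 1 1 2
2 3 0 1 2
0 2 2 1 2
3 2 1 0 0
1 3 2 2 1
step 8: 2 3 1 1 2
3 0 1 1 2
0 3 2 1 2
3 2 1 0 0
1 3 2 2 1
step 9: 2 3 1 1 2
3 1 1 1 2
0 3 2 1 2
3 2 1 0 0
1 3 2 2 1
step 10: 2 3 1 1 2
3 2 1 1 2
0 3 2 1 2
3 2 1 0 0
1 3 2 2 1
step 11: 2 3 1 1 2
3 3 1 1 2
0 3 2 1 2
3 2 1 0 0
1 3 2 2 1
step 12: 0 1 2 1 2
1 3 2 1 2
2 0 3 1 2
3 3 1 0 0
1 3 2 2 1
step 13: 0 2 2 1 2
2 0 3 1 2
2 1 3 1 2
3 3 1 0 0
1 3 2 2 1
step 14: 0 2 2 1 2
2 1 3 1 2
2 1 3 1 2
3 3 1 0 0
1 3 2 2 1
step 15: 0 2 2 1 2
2 2 3 1 2
2 1 3 1 2
3 3 1 0 0
1 3 2 2 1
step 16: 0 2 2 1 2
2 3 3 1 2
2 1 3 1 2
3 3 1 0 0
1 3 2 2 1
step 17: 0 3 3 1 2
3 1 1 2 2
2 3 0 2 2
3 3 2 0 0
1 3 2 2 1
step 18: 0 3 3 1 2
3 2 1 2 2
2 3 0 2 2
3 3 2 0 0
1 3 2 2 1
step 19: 0 3 3 1 2
3 3 1 2 2
2 3 0 2 2
3 3 2 0 0
1 3 2 2 1
step 20: 2 1 0 2 2
1 3 3 2 2
1 2 1 2 2
1 2 3 0 0
3 0 3 2 1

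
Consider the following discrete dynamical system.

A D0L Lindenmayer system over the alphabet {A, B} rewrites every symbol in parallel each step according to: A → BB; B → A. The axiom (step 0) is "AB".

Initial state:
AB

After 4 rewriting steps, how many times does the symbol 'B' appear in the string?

4

k=0  AB
k=1  BBA
k=2  AABB
k=3  BBBBAA
k=4  AAAABBBB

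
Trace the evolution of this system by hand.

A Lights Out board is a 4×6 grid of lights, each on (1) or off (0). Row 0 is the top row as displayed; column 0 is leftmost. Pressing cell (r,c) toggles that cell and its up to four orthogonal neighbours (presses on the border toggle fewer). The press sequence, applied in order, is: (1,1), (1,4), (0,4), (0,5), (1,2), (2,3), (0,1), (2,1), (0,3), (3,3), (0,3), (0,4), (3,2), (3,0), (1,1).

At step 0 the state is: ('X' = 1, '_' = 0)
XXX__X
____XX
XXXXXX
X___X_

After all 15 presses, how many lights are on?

t=0: XXX__X
____XX
XXXXXX
X___X_
t=1: X_X__X
XXX_XX
X_XXXX
X___X_
t=2: X_X_XX
XXXX__
X_XX_X
X___X_
t=3: X_XX__
XXXXX_
X_XX_X
X___X_
t=4: X_XXXX
XXXXXX
X_XX_X
X___X_
t=5: X__XXX
X___XX
X__X_X
X___X_
t=6: X__XXX
X__XXX
X_X_XX
X__XX_
t=7: _XXXXX
XX_XXX
X_X_XX
X__XX_
t=8: _XXXXX
X__XXX
_X__XX
XX_XX_
t=9: _X___X
X___XX
_X__XX
XX_XX_
t=10: _X___X
X___XX
_X_XXX
XXX___
t=11: _XXXXX
X__XXX
_X_XXX
XXX___
t=12: _XX___
X__X_X
_X_XXX
XXX___
t=13: _XX___
X__X_X
_XXXXX
X__X__
t=14: _XX___
X__X_X
XXXXXX
_X_X__
t=15: __X___
_XXX_X
X_XXXX
_X_X__

12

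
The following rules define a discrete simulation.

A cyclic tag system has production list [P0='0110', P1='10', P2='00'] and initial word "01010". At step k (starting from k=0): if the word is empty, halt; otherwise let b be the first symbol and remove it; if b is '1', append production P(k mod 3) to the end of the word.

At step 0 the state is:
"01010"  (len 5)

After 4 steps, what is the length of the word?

7

t=0: "01010"  (len 5)
t=1: "1010"  (len 4)
t=2: "01010"  (len 5)
t=3: "1010"  (len 4)
t=4: "0100110"  (len 7)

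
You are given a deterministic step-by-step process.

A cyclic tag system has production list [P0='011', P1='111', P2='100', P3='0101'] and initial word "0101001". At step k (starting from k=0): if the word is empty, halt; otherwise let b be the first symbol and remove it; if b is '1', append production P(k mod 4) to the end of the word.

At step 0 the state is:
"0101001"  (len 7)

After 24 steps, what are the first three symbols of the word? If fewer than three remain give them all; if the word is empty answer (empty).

111

k=0  "0101001"  (len 7)
k=1  "101001"  (len 6)
k=2  "01001111"  (len 8)
k=3  "1001111"  (len 7)
k=4  "0011110101"  (len 10)
k=5  "011110101"  (len 9)
k=6  "11110101"  (len 8)
k=7  "1110101100"  (len 10)
k=8  "1101011000101"  (len 13)
k=9  "101011000101011"  (len 15)
k=10  "01011000101011111"  (len 17)
k=11  "1011000101011111"  (len 16)
k=12  "0110001010111110101"  (len 19)
k=13  "110001010111110101"  (len 18)
k=14  "10001010111110101111"  (len 20)
k=15  "0001010111110101111100"  (len 22)
k=16  "001010111110101111100"  (len 21)
k=17  "01010111110101111100"  (len 20)
k=18  "1010111110101111100"  (len 19)
k=19  "010111110101111100100"  (len 21)
k=20  "10111110101111100100"  (len 20)
k=21  "0111110101111100100011"  (len 22)
k=22  "111110101111100100011"  (len 21)
k=23  "11110101111100100011100"  (len 23)
k=24  "11101011111001000111000101"  (len 26)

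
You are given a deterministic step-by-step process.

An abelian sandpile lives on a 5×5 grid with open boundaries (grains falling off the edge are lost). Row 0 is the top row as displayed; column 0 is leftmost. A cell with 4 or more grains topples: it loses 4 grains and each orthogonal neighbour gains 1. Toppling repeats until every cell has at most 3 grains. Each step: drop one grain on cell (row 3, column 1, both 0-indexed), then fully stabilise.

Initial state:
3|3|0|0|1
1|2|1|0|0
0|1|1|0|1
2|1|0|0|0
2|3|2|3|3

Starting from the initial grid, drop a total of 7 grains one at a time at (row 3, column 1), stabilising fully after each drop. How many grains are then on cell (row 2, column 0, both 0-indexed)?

[0] 3|3|0|0|1
1|2|1|0|0
0|1|1|0|1
2|1|0|0|0
2|3|2|3|3
[1] 3|3|0|0|1
1|2|1|0|0
0|1|1|0|1
2|2|0|0|0
2|3|2|3|3
[2] 3|3|0|0|1
1|2|1|0|0
0|1|1|0|1
2|3|0|0|0
2|3|2|3|3
[3] 3|3|0|0|1
1|2|1|0|0
0|2|1|0|1
3|1|1|0|0
3|0|3|3|3
[4] 3|3|0|0|1
1|2|1|0|0
0|2|1|0|1
3|2|1|0|0
3|0|3|3|3
[5] 3|3|0|0|1
1|2|1|0|0
0|2|1|0|1
3|3|1|0|0
3|0|3|3|3
[6] 3|3|0|0|1
1|2|1|0|0
1|3|1|0|1
1|1|2|0|0
0|2|3|3|3
[7] 3|3|0|0|1
1|2|1|0|0
1|3|1|0|1
1|2|2|0|0
0|2|3|3|3

1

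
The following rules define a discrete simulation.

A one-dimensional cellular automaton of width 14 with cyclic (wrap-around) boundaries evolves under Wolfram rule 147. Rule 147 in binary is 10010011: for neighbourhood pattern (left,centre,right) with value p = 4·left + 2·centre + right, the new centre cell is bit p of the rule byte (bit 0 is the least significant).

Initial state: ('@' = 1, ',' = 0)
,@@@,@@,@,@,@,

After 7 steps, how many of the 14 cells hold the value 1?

k=0  ,@@@,@@,@,@,@,
k=1  @,@,,,,,,,,,,@
k=2  ,,,@@@@@@@@@@,
k=3  @@@,@@@@@@@@,@
k=4  @@,,,@@@@@@,,,
k=5  ,,@@@,@@@@,@@@
k=6  @@,@,,,@@,,,@,
k=7  ,,,,@@@,,@@@,,

6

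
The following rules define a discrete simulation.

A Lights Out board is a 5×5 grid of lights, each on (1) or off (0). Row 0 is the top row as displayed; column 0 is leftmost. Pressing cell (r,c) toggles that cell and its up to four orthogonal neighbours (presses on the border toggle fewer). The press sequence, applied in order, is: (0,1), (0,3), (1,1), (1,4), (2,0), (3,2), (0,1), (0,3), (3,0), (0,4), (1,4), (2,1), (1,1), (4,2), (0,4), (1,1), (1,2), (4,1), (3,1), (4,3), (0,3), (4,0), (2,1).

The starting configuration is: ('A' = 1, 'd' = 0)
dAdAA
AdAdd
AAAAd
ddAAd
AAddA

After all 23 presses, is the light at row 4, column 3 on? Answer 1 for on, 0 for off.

gen 0: dAdAA
AdAdd
AAAAd
ddAAd
AAddA
gen 1: AdAAA
AAAdd
AAAAd
ddAAd
AAddA
gen 2: Adddd
AAAAd
AAAAd
ddAAd
AAddA
gen 3: AAddd
dddAd
AdAAd
ddAAd
AAddA
gen 4: AAddA
ddddA
AdAAA
ddAAd
AAddA
gen 5: AAddA
AdddA
dAAAA
AdAAd
AAddA
gen 6: AAddA
AdddA
dAdAA
AAddd
AAAdA
gen 7: ddAdA
AAddA
dAdAA
AAddd
AAAdA
gen 8: dddAd
AAdAA
dAdAA
AAddd
AAAdA
gen 9: dddAd
AAdAA
AAdAA
ddddd
dAAdA
gen 10: ddddA
AAdAd
AAdAA
ddddd
dAAdA
gen 11: ddddd
AAddA
AAdAd
ddddd
dAAdA
gen 12: ddddd
AdddA
ddAAd
dAddd
dAAdA
gen 13: dAddd
dAAdA
dAAAd
dAddd
dAAdA
gen 14: dAddd
dAAdA
dAAAd
dAAdd
dddAA
gen 15: dAdAA
dAAdd
dAAAd
dAAdd
dddAA
gen 16: dddAA
Adddd
ddAAd
dAAdd
dddAA
gen 17: ddAAA
AAAAd
dddAd
dAAdd
dddAA
gen 18: ddAAA
AAAAd
dddAd
ddAdd
AAAAA
gen 19: ddAAA
AAAAd
dAdAd
AAddd
AdAAA
gen 20: ddAAA
AAAAd
dAdAd
AAdAd
Adddd
gen 21: ddddd
AAAdd
dAdAd
AAdAd
Adddd
gen 22: ddddd
AAAdd
dAdAd
dAdAd
dAddd
gen 23: ddddd
AdAdd
AdAAd
dddAd
dAddd

0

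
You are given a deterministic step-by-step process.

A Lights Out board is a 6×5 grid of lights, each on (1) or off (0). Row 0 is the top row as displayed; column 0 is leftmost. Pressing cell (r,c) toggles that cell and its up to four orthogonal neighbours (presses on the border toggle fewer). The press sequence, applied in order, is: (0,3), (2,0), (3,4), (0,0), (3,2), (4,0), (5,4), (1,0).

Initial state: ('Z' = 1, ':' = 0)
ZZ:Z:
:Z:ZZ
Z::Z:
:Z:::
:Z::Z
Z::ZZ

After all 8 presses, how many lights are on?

15

t=0: ZZ:Z:
:Z:ZZ
Z::Z:
:Z:::
:Z::Z
Z::ZZ
t=1: ZZZ:Z
:Z::Z
Z::Z:
:Z:::
:Z::Z
Z::ZZ
t=2: ZZZ:Z
ZZ::Z
:Z:Z:
ZZ:::
:Z::Z
Z::ZZ
t=3: ZZZ:Z
ZZ::Z
:Z:ZZ
ZZ:ZZ
:Z:::
Z::ZZ
t=4: ::Z:Z
:Z::Z
:Z:ZZ
ZZ:ZZ
:Z:::
Z::ZZ
t=5: ::Z:Z
:Z::Z
:ZZZZ
Z:Z:Z
:ZZ::
Z::ZZ
t=6: ::Z:Z
:Z::Z
:ZZZZ
::Z:Z
Z:Z::
:::ZZ
t=7: ::Z:Z
:Z::Z
:ZZZZ
::Z:Z
Z:Z:Z
:::::
t=8: Z:Z:Z
Z:::Z
ZZZZZ
::Z:Z
Z:Z:Z
:::::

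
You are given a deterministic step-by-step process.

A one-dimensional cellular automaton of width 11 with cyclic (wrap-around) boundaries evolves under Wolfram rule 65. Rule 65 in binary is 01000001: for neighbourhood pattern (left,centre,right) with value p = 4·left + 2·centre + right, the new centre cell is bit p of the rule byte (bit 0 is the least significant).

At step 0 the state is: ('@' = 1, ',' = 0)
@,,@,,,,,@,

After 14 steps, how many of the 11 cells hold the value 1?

gen 0: @,,@,,,,,@,
gen 1: ,,,,,@@@,,,
gen 2: @@@@,,,@,@@
gen 3: ,,,@,@,,,,,
gen 4: @@,,,,,@@@@
gen 5: ,@,@@@,,,,,
gen 6: ,,,,,@,@@@@
gen 7: ,@@@,,,,,,@
gen 8: ,,,@,@@@@,,
gen 9: @@,,,,,,@,@
gen 10: ,@,@@@@,,,,
gen 11: ,,,,,,@,@@@
gen 12: ,@@@@,,,,,@
gen 13: ,,,,@,@@@,,
gen 14: @@@,,,,,@,@

5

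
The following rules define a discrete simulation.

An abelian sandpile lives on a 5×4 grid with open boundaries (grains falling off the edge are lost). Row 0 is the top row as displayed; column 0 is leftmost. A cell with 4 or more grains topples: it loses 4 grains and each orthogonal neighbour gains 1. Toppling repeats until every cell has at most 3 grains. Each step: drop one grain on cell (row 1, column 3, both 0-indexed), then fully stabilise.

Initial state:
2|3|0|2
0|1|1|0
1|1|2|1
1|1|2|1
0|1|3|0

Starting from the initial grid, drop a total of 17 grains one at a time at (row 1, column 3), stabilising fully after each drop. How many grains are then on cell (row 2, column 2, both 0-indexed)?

t=0: 2|3|0|2
0|1|1|0
1|1|2|1
1|1|2|1
0|1|3|0
t=1: 2|3|0|2
0|1|1|1
1|1|2|1
1|1|2|1
0|1|3|0
t=2: 2|3|0|2
0|1|1|2
1|1|2|1
1|1|2|1
0|1|3|0
t=3: 2|3|0|2
0|1|1|3
1|1|2|1
1|1|2|1
0|1|3|0
t=4: 2|3|0|3
0|1|2|0
1|1|2|2
1|1|2|1
0|1|3|0
t=5: 2|3|0|3
0|1|2|1
1|1|2|2
1|1|2|1
0|1|3|0
t=6: 2|3|0|3
0|1|2|2
1|1|2|2
1|1|2|1
0|1|3|0
t=7: 2|3|0|3
0|1|2|3
1|1|2|2
1|1|2|1
0|1|3|0
t=8: 2|3|1|0
0|1|3|1
1|1|2|3
1|1|2|1
0|1|3|0
t=9: 2|3|1|0
0|1|3|2
1|1|2|3
1|1|2|1
0|1|3|0
t=10: 2|3|1|0
0|1|3|3
1|1|2|3
1|1|2|1
0|1|3|0
t=11: 2|3|2|1
0|2|1|2
1|2|0|1
1|1|3|2
0|1|3|0
t=12: 2|3|2|1
0|2|1|3
1|2|0|1
1|1|3|2
0|1|3|0
t=13: 2|3|2|2
0|2|2|0
1|2|0|2
1|1|3|2
0|1|3|0
t=14: 2|3|2|2
0|2|2|1
1|2|0|2
1|1|3|2
0|1|3|0
t=15: 2|3|2|2
0|2|2|2
1|2|0|2
1|1|3|2
0|1|3|0
t=16: 2|3|2|2
0|2|2|3
1|2|0|2
1|1|3|2
0|1|3|0
t=17: 2|3|2|3
0|2|3|0
1|2|0|3
1|1|3|2
0|1|3|0

0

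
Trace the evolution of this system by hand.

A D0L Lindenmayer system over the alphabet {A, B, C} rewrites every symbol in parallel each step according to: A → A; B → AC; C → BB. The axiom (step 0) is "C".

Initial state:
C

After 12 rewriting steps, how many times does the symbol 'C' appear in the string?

t=0: C
t=1: BB
t=2: ACAC
t=3: ABBABB
t=4: AACACAACAC
t=5: AABBABBAABBABB
t=6: AAACACAACACAAACACAACAC
t=7: AAABBABBAABBABBAAABBABBAABBABB
t=8: AAAACACAACACAAACACAACACAAAACACAACACAAACACAACAC
t=9: AAAABBABBAABBABBAAABBABBAABBABBAAAABBABBAABBABBAAABBABBAABBABB
t=10: AAAAACACAACACAAACACAACACAAAACACAACACAAACACAACACAAAAACACAACACAAACACAACACAAAACACAACACAAACACAACAC
t=11: AAAAABBABBAABBABBAAABBABBAABBABBAAAABBABBAABBABBAAABBABBAA…BBABBAABBABBAAABBABBAABBABBAAAABBABBAABBABBAAABBABBAABBABB  (len 126)
t=12: AAAAAACACAACACAAACACAACACAAAACACAACACAAACACAACACAAAAACACAA…AAACACAACACAAAAACACAACACAAACACAACACAAAACACAACACAAACACAACAC  (len 190)

64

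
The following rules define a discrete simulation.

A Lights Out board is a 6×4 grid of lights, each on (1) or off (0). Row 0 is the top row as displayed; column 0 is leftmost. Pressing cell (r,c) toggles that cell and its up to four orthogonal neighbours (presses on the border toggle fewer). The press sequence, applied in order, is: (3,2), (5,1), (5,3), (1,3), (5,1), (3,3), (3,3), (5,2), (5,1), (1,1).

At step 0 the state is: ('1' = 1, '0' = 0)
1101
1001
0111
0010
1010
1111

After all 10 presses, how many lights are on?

10

t=0: 1101
1001
0111
0010
1010
1111
t=1: 1101
1001
0101
0101
1000
1111
t=2: 1101
1001
0101
0101
1100
0001
t=3: 1101
1001
0101
0101
1101
0010
t=4: 1100
1010
0100
0101
1101
0010
t=5: 1100
1010
0100
0101
1001
1100
t=6: 1100
1010
0101
0110
1000
1100
t=7: 1100
1010
0100
0101
1001
1100
t=8: 1100
1010
0100
0101
1011
1011
t=9: 1100
1010
0100
0101
1111
0101
t=10: 1000
0100
0000
0101
1111
0101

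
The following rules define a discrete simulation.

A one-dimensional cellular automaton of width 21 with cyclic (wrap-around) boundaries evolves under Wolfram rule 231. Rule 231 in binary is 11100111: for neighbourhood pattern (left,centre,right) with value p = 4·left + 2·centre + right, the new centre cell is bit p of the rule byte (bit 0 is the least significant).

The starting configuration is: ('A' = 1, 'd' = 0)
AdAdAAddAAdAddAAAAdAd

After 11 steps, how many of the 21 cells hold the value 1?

19

0) AdAdAAddAAdAddAAAAdAd
1) AAAAdAdAdAAAdAdAAAAAA
2) AAAAAAAAAdAAAAAdAAAAA
3) AAAAAAAAAAdAAAAAdAAAA
4) AAAAAAAAAAAdAAAAAdAAA
5) AAAAAAAAAAAAdAAAAAdAA
6) AAAAAAAAAAAAAdAAAAAdA
7) AAAAAAAAAAAAAAdAAAAAd
8) dAAAAAAAAAAAAAAdAAAAA
9) AdAAAAAAAAAAAAAAdAAAA
10) AAdAAAAAAAAAAAAAAdAAA
11) AAAdAAAAAAAAAAAAAAdAA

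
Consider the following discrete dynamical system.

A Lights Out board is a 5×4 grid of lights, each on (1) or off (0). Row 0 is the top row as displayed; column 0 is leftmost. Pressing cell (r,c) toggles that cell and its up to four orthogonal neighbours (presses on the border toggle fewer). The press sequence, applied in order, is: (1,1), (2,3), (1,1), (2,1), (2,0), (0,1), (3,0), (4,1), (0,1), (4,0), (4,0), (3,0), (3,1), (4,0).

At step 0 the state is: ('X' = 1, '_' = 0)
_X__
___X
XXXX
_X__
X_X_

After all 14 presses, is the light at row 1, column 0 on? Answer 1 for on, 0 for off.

1

gen 0: _X__
___X
XXXX
_X__
X_X_
gen 1: ____
XXXX
X_XX
_X__
X_X_
gen 2: ____
XXX_
X___
_X_X
X_X_
gen 3: _X__
____
XX__
_X_X
X_X_
gen 4: _X__
_X__
__X_
___X
X_X_
gen 5: _X__
XX__
XXX_
X__X
X_X_
gen 6: X_X_
X___
XXX_
X__X
X_X_
gen 7: X_X_
X___
_XX_
_X_X
__X_
gen 8: X_X_
X___
_XX_
___X
XX__
gen 9: _X__
XX__
_XX_
___X
XX__
gen 10: _X__
XX__
_XX_
X__X
____
gen 11: _X__
XX__
_XX_
___X
XX__
gen 12: _X__
XX__
XXX_
XX_X
_X__
gen 13: _X__
XX__
X_X_
__XX
____
gen 14: _X__
XX__
X_X_
X_XX
XX__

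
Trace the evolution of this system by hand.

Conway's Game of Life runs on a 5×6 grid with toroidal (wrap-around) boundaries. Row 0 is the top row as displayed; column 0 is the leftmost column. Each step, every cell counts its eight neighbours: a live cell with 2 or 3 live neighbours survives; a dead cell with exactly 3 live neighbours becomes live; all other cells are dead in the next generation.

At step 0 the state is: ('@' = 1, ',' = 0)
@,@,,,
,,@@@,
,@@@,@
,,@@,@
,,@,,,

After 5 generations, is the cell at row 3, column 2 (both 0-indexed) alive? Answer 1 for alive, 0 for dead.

1

gen 0: @,@,,,
,,@@@,
,@@@,@
,,@@,@
,,@,,,
gen 1: ,,@,,,
@,,,@@
@@,,,@
@,,,,,
,,@,,,
gen 2: ,@,@,@
,,,,@,
,@,,@,
@,,,,@
,@,,,,
gen 3: @,@,@,
@,@@@@
@,,,@,
@@,,,@
,@@,@@
gen 4: ,,,,,,
@,@,,,
,,@,,,
,,@@,,
,,@,@,
gen 5: ,@,@,,
,@,,,,
,,@,,,
,@@,,,
,,@,,,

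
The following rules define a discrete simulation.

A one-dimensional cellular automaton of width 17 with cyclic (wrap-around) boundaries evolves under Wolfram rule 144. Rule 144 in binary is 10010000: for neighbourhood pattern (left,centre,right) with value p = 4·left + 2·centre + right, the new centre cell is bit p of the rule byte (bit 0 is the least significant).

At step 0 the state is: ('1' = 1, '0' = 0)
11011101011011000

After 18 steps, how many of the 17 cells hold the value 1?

2

gen 0: 11011101011011000
gen 1: 00001000000000100
gen 2: 00000100000000010
gen 3: 00000010000000001
gen 4: 10000001000000000
gen 5: 01000000100000000
gen 6: 00100000010000000
gen 7: 00010000001000000
gen 8: 00001000000100000
gen 9: 00000100000010000
gen 10: 00000010000001000
gen 11: 00000001000000100
gen 12: 00000000100000010
gen 13: 00000000010000001
gen 14: 10000000001000000
gen 15: 01000000000100000
gen 16: 00100000000010000
gen 17: 00010000000001000
gen 18: 00001000000000100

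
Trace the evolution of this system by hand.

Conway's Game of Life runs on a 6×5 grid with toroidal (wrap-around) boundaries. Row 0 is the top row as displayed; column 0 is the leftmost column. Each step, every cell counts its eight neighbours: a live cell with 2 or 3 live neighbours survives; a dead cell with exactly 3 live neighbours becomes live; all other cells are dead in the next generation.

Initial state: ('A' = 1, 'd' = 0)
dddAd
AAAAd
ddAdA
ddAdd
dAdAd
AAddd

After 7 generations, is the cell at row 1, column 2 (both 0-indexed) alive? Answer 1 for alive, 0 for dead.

0

gen 0: dddAd
AAAAd
ddAdA
ddAdd
dAdAd
AAddd
gen 1: dddAd
AAddd
AdddA
dAAdd
AAddd
AAddA
gen 2: ddAdd
AAddd
ddAdA
ddAdA
ddddA
dAAdA
gen 3: ddAAd
AAAAd
ddAdA
AdddA
dAAdA
AAAdd
gen 4: ddddd
Adddd
ddAdd
ddAdA
ddAdA
AdddA
gen 5: AdddA
ddddd
dAdAd
dAAdd
dAddA
AddAA
gen 6: AddAd
AdddA
dAddd
dAdAd
dAddA
dAdAd
gen 7: AAAAd
AAddA
dAAdA
dAddd
dAdAA
dAdAd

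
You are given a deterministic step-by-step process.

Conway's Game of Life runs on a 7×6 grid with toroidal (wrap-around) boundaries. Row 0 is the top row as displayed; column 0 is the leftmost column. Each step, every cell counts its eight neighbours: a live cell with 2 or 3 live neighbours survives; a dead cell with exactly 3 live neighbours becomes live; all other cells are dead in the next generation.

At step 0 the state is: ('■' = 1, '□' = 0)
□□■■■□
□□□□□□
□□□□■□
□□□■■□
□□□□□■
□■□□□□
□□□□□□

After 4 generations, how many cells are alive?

[0] □□■■■□
□□□□□□
□□□□■□
□□□■■□
□□□□□■
□■□□□□
□□□□□□
[1] □□□■□□
□□□□■□
□□□■■□
□□□■■■
□□□□■□
□□□□□□
□□■■□□
[2] □□■■■□
□□□□■□
□□□□□□
□□□□□■
□□□■■■
□□□■□□
□□■■□□
[3] □□■□■□
□□□□■□
□□□□□□
□□□□□■
□□□■□■
□□□□□□
□□□□□□
[4] □□□■□□
□□□■□□
□□□□□□
□□□□■□
□□□□■□
□□□□□□
□□□□□□

4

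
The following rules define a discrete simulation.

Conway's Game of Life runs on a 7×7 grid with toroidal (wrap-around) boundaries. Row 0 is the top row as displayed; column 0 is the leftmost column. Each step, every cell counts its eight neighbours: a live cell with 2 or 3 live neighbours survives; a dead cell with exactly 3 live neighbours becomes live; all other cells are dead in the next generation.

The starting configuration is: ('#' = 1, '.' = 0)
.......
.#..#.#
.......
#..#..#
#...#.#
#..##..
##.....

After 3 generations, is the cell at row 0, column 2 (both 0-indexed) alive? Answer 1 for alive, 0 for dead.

1

0) .......
.#..#.#
.......
#..#..#
#...#.#
#..##..
##.....
1) .#.....
.......
.....##
#....##
.#..#..
...###.
##.....
2) ##.....
.......
#....#.
#...#..
#..#...
######.
###.#..
3) #.#....
##....#
......#
##..#..
#....#.
.....#.
....##.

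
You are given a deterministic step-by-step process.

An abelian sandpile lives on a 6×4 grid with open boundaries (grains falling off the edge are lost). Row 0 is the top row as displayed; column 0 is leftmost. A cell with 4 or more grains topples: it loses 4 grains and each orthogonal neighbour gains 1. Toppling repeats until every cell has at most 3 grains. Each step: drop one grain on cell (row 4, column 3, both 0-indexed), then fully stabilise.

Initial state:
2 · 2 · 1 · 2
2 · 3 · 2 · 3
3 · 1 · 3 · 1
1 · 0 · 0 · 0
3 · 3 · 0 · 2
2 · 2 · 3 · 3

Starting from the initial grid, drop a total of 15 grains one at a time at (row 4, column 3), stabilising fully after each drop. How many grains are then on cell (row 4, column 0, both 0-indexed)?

[0] 2 · 2 · 1 · 2
2 · 3 · 2 · 3
3 · 1 · 3 · 1
1 · 0 · 0 · 0
3 · 3 · 0 · 2
2 · 2 · 3 · 3
[1] 2 · 2 · 1 · 2
2 · 3 · 2 · 3
3 · 1 · 3 · 1
1 · 0 · 0 · 0
3 · 3 · 0 · 3
2 · 2 · 3 · 3
[2] 2 · 2 · 1 · 2
2 · 3 · 2 · 3
3 · 1 · 3 · 1
1 · 0 · 0 · 1
3 · 3 · 2 · 1
2 · 3 · 0 · 1
[3] 2 · 2 · 1 · 2
2 · 3 · 2 · 3
3 · 1 · 3 · 1
1 · 0 · 0 · 1
3 · 3 · 2 · 2
2 · 3 · 0 · 1
[4] 2 · 2 · 1 · 2
2 · 3 · 2 · 3
3 · 1 · 3 · 1
1 · 0 · 0 · 1
3 · 3 · 2 · 3
2 · 3 · 0 · 1
[5] 2 · 2 · 1 · 2
2 · 3 · 2 · 3
3 · 1 · 3 · 1
1 · 0 · 0 · 2
3 · 3 · 3 · 0
2 · 3 · 0 · 2
[6] 2 · 2 · 1 · 2
2 · 3 · 2 · 3
3 · 1 · 3 · 1
1 · 0 · 0 · 2
3 · 3 · 3 · 1
2 · 3 · 0 · 2
[7] 2 · 2 · 1 · 2
2 · 3 · 2 · 3
3 · 1 · 3 · 1
1 · 0 · 0 · 2
3 · 3 · 3 · 2
2 · 3 · 0 · 2
[8] 2 · 2 · 1 · 2
2 · 3 · 2 · 3
3 · 1 · 3 · 1
1 · 0 · 0 · 2
3 · 3 · 3 · 3
2 · 3 · 0 · 2
[9] 2 · 2 · 1 · 2
2 · 3 · 2 · 3
3 · 1 · 3 · 1
2 · 1 · 1 · 3
1 · 2 · 1 · 1
0 · 1 · 2 · 3
[10] 2 · 2 · 1 · 2
2 · 3 · 2 · 3
3 · 1 · 3 · 1
2 · 1 · 1 · 3
1 · 2 · 1 · 2
0 · 1 · 2 · 3
[11] 2 · 2 · 1 · 2
2 · 3 · 2 · 3
3 · 1 · 3 · 1
2 · 1 · 1 · 3
1 · 2 · 1 · 3
0 · 1 · 2 · 3
[12] 2 · 2 · 1 · 2
2 · 3 · 2 · 3
3 · 1 · 3 · 2
2 · 1 · 2 · 0
1 · 2 · 2 · 2
0 · 1 · 3 · 0
[13] 2 · 2 · 1 · 2
2 · 3 · 2 · 3
3 · 1 · 3 · 2
2 · 1 · 2 · 0
1 · 2 · 2 · 3
0 · 1 · 3 · 0
[14] 2 · 2 · 1 · 2
2 · 3 · 2 · 3
3 · 1 · 3 · 2
2 · 1 · 2 · 1
1 · 2 · 3 · 0
0 · 1 · 3 · 1
[15] 2 · 2 · 1 · 2
2 · 3 · 2 · 3
3 · 1 · 3 · 2
2 · 1 · 2 · 1
1 · 2 · 3 · 1
0 · 1 · 3 · 1

1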